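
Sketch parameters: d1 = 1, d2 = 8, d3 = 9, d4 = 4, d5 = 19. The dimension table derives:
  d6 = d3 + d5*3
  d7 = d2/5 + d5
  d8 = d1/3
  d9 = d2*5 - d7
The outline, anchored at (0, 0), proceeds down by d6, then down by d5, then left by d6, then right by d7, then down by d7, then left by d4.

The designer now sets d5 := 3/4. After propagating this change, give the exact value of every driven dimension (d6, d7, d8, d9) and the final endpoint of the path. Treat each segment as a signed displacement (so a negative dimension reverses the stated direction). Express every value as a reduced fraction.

d6 = 45/4
d7 = 47/20
d8 = 1/3
d9 = 753/20
endpoint = (-129/10, -287/20)

Apply edit: d5 := 3/4
  d6 = d3 + d5*3 = 45/4
  d7 = d2/5 + d5 = 47/20
  d8 = d1/3 = 1/3
  d9 = d2*5 - d7 = 753/20
Walk from origin (0, 0):
  seg 1: down by d6 = 45/4 → (0, -45/4)
  seg 2: down by d5 = 3/4 → (0, -12)
  seg 3: left by d6 = 45/4 → (-45/4, -12)
  seg 4: right by d7 = 47/20 → (-89/10, -12)
  seg 5: down by d7 = 47/20 → (-89/10, -287/20)
  seg 6: left by d4 = 4 → (-129/10, -287/20)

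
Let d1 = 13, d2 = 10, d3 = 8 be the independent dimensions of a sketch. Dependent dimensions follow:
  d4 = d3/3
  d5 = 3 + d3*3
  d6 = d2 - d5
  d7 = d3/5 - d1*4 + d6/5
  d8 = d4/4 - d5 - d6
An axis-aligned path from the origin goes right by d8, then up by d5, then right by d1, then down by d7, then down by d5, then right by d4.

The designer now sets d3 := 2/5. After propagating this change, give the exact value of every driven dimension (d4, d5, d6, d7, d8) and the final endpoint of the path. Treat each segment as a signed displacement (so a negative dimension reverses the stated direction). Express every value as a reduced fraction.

d4 = 2/15
d5 = 21/5
d6 = 29/5
d7 = -1269/25
d8 = -299/30
endpoint = (19/6, 1269/25)

Apply edit: d3 := 2/5
  d4 = d3/3 = 2/15
  d5 = 3 + d3*3 = 21/5
  d6 = d2 - d5 = 29/5
  d7 = d3/5 - d1*4 + d6/5 = -1269/25
  d8 = d4/4 - d5 - d6 = -299/30
Walk from origin (0, 0):
  seg 1: right by d8 = -299/30 → (-299/30, 0)
  seg 2: up by d5 = 21/5 → (-299/30, 21/5)
  seg 3: right by d1 = 13 → (91/30, 21/5)
  seg 4: down by d7 = -1269/25 → (91/30, 1374/25)
  seg 5: down by d5 = 21/5 → (91/30, 1269/25)
  seg 6: right by d4 = 2/15 → (19/6, 1269/25)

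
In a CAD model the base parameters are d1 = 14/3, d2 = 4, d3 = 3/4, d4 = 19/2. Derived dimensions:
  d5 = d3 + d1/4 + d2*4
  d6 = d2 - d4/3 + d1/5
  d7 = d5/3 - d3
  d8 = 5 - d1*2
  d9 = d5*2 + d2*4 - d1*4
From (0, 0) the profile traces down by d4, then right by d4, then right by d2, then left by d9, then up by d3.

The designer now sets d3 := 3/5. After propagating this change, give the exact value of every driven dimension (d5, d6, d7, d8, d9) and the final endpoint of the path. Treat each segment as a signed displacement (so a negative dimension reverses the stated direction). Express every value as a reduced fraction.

Apply edit: d3 := 3/5
  d5 = d3 + d1/4 + d2*4 = 533/30
  d6 = d2 - d4/3 + d1/5 = 53/30
  d7 = d5/3 - d3 = 479/90
  d8 = 5 - d1*2 = -13/3
  d9 = d5*2 + d2*4 - d1*4 = 493/15
Walk from origin (0, 0):
  seg 1: down by d4 = 19/2 → (0, -19/2)
  seg 2: right by d4 = 19/2 → (19/2, -19/2)
  seg 3: right by d2 = 4 → (27/2, -19/2)
  seg 4: left by d9 = 493/15 → (-581/30, -19/2)
  seg 5: up by d3 = 3/5 → (-581/30, -89/10)

d5 = 533/30
d6 = 53/30
d7 = 479/90
d8 = -13/3
d9 = 493/15
endpoint = (-581/30, -89/10)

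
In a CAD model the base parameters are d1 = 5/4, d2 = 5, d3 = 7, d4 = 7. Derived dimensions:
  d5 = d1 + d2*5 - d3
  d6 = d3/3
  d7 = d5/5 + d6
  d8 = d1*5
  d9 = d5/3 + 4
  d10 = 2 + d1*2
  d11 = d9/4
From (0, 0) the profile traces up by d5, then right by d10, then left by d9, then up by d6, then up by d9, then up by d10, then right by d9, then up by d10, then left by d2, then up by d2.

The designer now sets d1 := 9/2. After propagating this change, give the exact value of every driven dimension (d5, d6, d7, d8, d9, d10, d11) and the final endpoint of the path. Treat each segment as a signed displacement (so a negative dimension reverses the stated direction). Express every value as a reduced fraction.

Apply edit: d1 := 9/2
  d5 = d1 + d2*5 - d3 = 45/2
  d6 = d3/3 = 7/3
  d7 = d5/5 + d6 = 41/6
  d8 = d1*5 = 45/2
  d9 = d5/3 + 4 = 23/2
  d10 = 2 + d1*2 = 11
  d11 = d9/4 = 23/8
Walk from origin (0, 0):
  seg 1: up by d5 = 45/2 → (0, 45/2)
  seg 2: right by d10 = 11 → (11, 45/2)
  seg 3: left by d9 = 23/2 → (-1/2, 45/2)
  seg 4: up by d6 = 7/3 → (-1/2, 149/6)
  seg 5: up by d9 = 23/2 → (-1/2, 109/3)
  seg 6: up by d10 = 11 → (-1/2, 142/3)
  seg 7: right by d9 = 23/2 → (11, 142/3)
  seg 8: up by d10 = 11 → (11, 175/3)
  seg 9: left by d2 = 5 → (6, 175/3)
  seg 10: up by d2 = 5 → (6, 190/3)

d5 = 45/2
d6 = 7/3
d7 = 41/6
d8 = 45/2
d9 = 23/2
d10 = 11
d11 = 23/8
endpoint = (6, 190/3)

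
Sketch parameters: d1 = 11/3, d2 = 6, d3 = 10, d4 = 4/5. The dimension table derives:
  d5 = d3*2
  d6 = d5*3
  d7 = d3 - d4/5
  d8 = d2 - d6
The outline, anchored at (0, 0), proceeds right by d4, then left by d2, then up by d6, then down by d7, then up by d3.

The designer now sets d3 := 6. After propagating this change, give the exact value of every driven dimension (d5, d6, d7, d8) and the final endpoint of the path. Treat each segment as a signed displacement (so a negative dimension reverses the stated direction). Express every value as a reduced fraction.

d5 = 12
d6 = 36
d7 = 146/25
d8 = -30
endpoint = (-26/5, 904/25)

Apply edit: d3 := 6
  d5 = d3*2 = 12
  d6 = d5*3 = 36
  d7 = d3 - d4/5 = 146/25
  d8 = d2 - d6 = -30
Walk from origin (0, 0):
  seg 1: right by d4 = 4/5 → (4/5, 0)
  seg 2: left by d2 = 6 → (-26/5, 0)
  seg 3: up by d6 = 36 → (-26/5, 36)
  seg 4: down by d7 = 146/25 → (-26/5, 754/25)
  seg 5: up by d3 = 6 → (-26/5, 904/25)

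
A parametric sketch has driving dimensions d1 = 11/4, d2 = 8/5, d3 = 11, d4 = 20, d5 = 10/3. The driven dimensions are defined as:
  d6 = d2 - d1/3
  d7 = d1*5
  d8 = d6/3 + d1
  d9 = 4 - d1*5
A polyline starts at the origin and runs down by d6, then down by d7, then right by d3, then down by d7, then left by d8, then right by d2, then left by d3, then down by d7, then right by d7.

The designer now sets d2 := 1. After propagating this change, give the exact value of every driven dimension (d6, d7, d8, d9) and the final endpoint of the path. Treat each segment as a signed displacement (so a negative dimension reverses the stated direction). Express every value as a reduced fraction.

Apply edit: d2 := 1
  d6 = d2 - d1/3 = 1/12
  d7 = d1*5 = 55/4
  d8 = d6/3 + d1 = 25/9
  d9 = 4 - d1*5 = -39/4
Walk from origin (0, 0):
  seg 1: down by d6 = 1/12 → (0, -1/12)
  seg 2: down by d7 = 55/4 → (0, -83/6)
  seg 3: right by d3 = 11 → (11, -83/6)
  seg 4: down by d7 = 55/4 → (11, -331/12)
  seg 5: left by d8 = 25/9 → (74/9, -331/12)
  seg 6: right by d2 = 1 → (83/9, -331/12)
  seg 7: left by d3 = 11 → (-16/9, -331/12)
  seg 8: down by d7 = 55/4 → (-16/9, -124/3)
  seg 9: right by d7 = 55/4 → (431/36, -124/3)

d6 = 1/12
d7 = 55/4
d8 = 25/9
d9 = -39/4
endpoint = (431/36, -124/3)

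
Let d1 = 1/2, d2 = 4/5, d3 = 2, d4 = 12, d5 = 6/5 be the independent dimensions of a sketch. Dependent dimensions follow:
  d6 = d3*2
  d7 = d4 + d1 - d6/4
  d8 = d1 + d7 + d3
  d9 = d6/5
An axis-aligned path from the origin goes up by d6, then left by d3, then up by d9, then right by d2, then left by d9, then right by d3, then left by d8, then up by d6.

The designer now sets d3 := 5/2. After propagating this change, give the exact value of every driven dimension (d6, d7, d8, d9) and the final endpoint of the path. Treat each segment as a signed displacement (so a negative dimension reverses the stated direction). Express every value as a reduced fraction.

d6 = 5
d7 = 45/4
d8 = 57/4
d9 = 1
endpoint = (-289/20, 11)

Apply edit: d3 := 5/2
  d6 = d3*2 = 5
  d7 = d4 + d1 - d6/4 = 45/4
  d8 = d1 + d7 + d3 = 57/4
  d9 = d6/5 = 1
Walk from origin (0, 0):
  seg 1: up by d6 = 5 → (0, 5)
  seg 2: left by d3 = 5/2 → (-5/2, 5)
  seg 3: up by d9 = 1 → (-5/2, 6)
  seg 4: right by d2 = 4/5 → (-17/10, 6)
  seg 5: left by d9 = 1 → (-27/10, 6)
  seg 6: right by d3 = 5/2 → (-1/5, 6)
  seg 7: left by d8 = 57/4 → (-289/20, 6)
  seg 8: up by d6 = 5 → (-289/20, 11)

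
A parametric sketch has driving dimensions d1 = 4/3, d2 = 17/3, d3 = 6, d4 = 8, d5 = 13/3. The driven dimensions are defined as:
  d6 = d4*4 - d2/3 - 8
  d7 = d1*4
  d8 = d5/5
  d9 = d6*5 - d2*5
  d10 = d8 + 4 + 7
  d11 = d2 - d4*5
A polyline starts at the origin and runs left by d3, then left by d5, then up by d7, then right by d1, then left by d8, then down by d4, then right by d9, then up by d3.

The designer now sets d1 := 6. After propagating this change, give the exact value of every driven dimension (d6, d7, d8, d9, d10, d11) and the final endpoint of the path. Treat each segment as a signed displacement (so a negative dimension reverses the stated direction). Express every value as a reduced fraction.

d6 = 199/9
d7 = 24
d8 = 13/15
d9 = 740/9
d10 = 178/15
d11 = -103/3
endpoint = (3466/45, 22)

Apply edit: d1 := 6
  d6 = d4*4 - d2/3 - 8 = 199/9
  d7 = d1*4 = 24
  d8 = d5/5 = 13/15
  d9 = d6*5 - d2*5 = 740/9
  d10 = d8 + 4 + 7 = 178/15
  d11 = d2 - d4*5 = -103/3
Walk from origin (0, 0):
  seg 1: left by d3 = 6 → (-6, 0)
  seg 2: left by d5 = 13/3 → (-31/3, 0)
  seg 3: up by d7 = 24 → (-31/3, 24)
  seg 4: right by d1 = 6 → (-13/3, 24)
  seg 5: left by d8 = 13/15 → (-26/5, 24)
  seg 6: down by d4 = 8 → (-26/5, 16)
  seg 7: right by d9 = 740/9 → (3466/45, 16)
  seg 8: up by d3 = 6 → (3466/45, 22)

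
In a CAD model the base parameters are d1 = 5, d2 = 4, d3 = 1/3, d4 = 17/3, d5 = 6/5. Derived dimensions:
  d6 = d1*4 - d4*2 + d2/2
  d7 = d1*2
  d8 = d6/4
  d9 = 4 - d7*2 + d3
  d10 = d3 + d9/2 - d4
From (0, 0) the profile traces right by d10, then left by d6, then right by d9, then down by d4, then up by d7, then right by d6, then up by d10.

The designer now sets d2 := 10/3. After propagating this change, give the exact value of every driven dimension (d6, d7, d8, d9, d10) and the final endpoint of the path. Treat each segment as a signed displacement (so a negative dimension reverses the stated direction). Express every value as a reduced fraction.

Apply edit: d2 := 10/3
  d6 = d1*4 - d4*2 + d2/2 = 31/3
  d7 = d1*2 = 10
  d8 = d6/4 = 31/12
  d9 = 4 - d7*2 + d3 = -47/3
  d10 = d3 + d9/2 - d4 = -79/6
Walk from origin (0, 0):
  seg 1: right by d10 = -79/6 → (-79/6, 0)
  seg 2: left by d6 = 31/3 → (-47/2, 0)
  seg 3: right by d9 = -47/3 → (-235/6, 0)
  seg 4: down by d4 = 17/3 → (-235/6, -17/3)
  seg 5: up by d7 = 10 → (-235/6, 13/3)
  seg 6: right by d6 = 31/3 → (-173/6, 13/3)
  seg 7: up by d10 = -79/6 → (-173/6, -53/6)

d6 = 31/3
d7 = 10
d8 = 31/12
d9 = -47/3
d10 = -79/6
endpoint = (-173/6, -53/6)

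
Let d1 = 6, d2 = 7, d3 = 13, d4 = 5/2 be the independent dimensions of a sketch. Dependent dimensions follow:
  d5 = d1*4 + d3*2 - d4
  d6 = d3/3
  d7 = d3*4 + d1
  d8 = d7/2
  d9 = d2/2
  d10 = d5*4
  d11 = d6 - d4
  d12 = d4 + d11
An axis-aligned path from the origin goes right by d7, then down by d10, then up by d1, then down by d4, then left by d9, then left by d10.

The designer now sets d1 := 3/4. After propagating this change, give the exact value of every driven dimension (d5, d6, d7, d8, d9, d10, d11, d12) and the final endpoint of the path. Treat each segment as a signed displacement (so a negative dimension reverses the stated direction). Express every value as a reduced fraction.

Apply edit: d1 := 3/4
  d5 = d1*4 + d3*2 - d4 = 53/2
  d6 = d3/3 = 13/3
  d7 = d3*4 + d1 = 211/4
  d8 = d7/2 = 211/8
  d9 = d2/2 = 7/2
  d10 = d5*4 = 106
  d11 = d6 - d4 = 11/6
  d12 = d4 + d11 = 13/3
Walk from origin (0, 0):
  seg 1: right by d7 = 211/4 → (211/4, 0)
  seg 2: down by d10 = 106 → (211/4, -106)
  seg 3: up by d1 = 3/4 → (211/4, -421/4)
  seg 4: down by d4 = 5/2 → (211/4, -431/4)
  seg 5: left by d9 = 7/2 → (197/4, -431/4)
  seg 6: left by d10 = 106 → (-227/4, -431/4)

d5 = 53/2
d6 = 13/3
d7 = 211/4
d8 = 211/8
d9 = 7/2
d10 = 106
d11 = 11/6
d12 = 13/3
endpoint = (-227/4, -431/4)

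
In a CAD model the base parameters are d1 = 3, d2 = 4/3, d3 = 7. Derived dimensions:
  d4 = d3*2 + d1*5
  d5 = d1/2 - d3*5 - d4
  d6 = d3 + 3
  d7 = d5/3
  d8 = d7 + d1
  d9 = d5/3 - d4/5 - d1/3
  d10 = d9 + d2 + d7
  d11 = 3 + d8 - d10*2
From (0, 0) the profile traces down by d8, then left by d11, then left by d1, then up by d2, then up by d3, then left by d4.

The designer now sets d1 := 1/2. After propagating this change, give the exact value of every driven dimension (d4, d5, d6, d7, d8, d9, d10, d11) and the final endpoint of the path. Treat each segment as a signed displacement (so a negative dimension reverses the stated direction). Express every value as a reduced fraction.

d4 = 33/2
d5 = -205/4
d6 = 10
d7 = -205/12
d8 = -199/12
d9 = -411/20
d10 = -363/10
d11 = 3541/60
endpoint = (-4561/60, 299/12)

Apply edit: d1 := 1/2
  d4 = d3*2 + d1*5 = 33/2
  d5 = d1/2 - d3*5 - d4 = -205/4
  d6 = d3 + 3 = 10
  d7 = d5/3 = -205/12
  d8 = d7 + d1 = -199/12
  d9 = d5/3 - d4/5 - d1/3 = -411/20
  d10 = d9 + d2 + d7 = -363/10
  d11 = 3 + d8 - d10*2 = 3541/60
Walk from origin (0, 0):
  seg 1: down by d8 = -199/12 → (0, 199/12)
  seg 2: left by d11 = 3541/60 → (-3541/60, 199/12)
  seg 3: left by d1 = 1/2 → (-3571/60, 199/12)
  seg 4: up by d2 = 4/3 → (-3571/60, 215/12)
  seg 5: up by d3 = 7 → (-3571/60, 299/12)
  seg 6: left by d4 = 33/2 → (-4561/60, 299/12)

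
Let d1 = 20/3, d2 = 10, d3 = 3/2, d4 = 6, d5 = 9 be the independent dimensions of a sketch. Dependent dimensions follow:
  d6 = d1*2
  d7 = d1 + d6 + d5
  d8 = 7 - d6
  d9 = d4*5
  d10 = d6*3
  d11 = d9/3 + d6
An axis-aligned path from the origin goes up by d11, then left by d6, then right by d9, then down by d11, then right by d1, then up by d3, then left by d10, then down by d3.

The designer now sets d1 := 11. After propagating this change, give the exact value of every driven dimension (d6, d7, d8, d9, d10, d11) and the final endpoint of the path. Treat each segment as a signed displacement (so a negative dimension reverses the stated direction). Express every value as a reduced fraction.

Apply edit: d1 := 11
  d6 = d1*2 = 22
  d7 = d1 + d6 + d5 = 42
  d8 = 7 - d6 = -15
  d9 = d4*5 = 30
  d10 = d6*3 = 66
  d11 = d9/3 + d6 = 32
Walk from origin (0, 0):
  seg 1: up by d11 = 32 → (0, 32)
  seg 2: left by d6 = 22 → (-22, 32)
  seg 3: right by d9 = 30 → (8, 32)
  seg 4: down by d11 = 32 → (8, 0)
  seg 5: right by d1 = 11 → (19, 0)
  seg 6: up by d3 = 3/2 → (19, 3/2)
  seg 7: left by d10 = 66 → (-47, 3/2)
  seg 8: down by d3 = 3/2 → (-47, 0)

d6 = 22
d7 = 42
d8 = -15
d9 = 30
d10 = 66
d11 = 32
endpoint = (-47, 0)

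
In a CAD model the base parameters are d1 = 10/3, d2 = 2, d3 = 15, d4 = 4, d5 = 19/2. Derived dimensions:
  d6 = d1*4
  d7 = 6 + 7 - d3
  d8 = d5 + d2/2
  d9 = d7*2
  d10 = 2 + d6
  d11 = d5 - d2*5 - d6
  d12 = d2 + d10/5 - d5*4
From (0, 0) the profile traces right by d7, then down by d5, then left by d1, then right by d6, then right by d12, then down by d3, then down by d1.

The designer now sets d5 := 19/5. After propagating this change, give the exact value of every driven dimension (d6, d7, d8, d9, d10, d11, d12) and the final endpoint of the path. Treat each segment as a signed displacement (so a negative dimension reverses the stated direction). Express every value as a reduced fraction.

Apply edit: d5 := 19/5
  d6 = d1*4 = 40/3
  d7 = 6 + 7 - d3 = -2
  d8 = d5 + d2/2 = 24/5
  d9 = d7*2 = -4
  d10 = 2 + d6 = 46/3
  d11 = d5 - d2*5 - d6 = -293/15
  d12 = d2 + d10/5 - d5*4 = -152/15
Walk from origin (0, 0):
  seg 1: right by d7 = -2 → (-2, 0)
  seg 2: down by d5 = 19/5 → (-2, -19/5)
  seg 3: left by d1 = 10/3 → (-16/3, -19/5)
  seg 4: right by d6 = 40/3 → (8, -19/5)
  seg 5: right by d12 = -152/15 → (-32/15, -19/5)
  seg 6: down by d3 = 15 → (-32/15, -94/5)
  seg 7: down by d1 = 10/3 → (-32/15, -332/15)

d6 = 40/3
d7 = -2
d8 = 24/5
d9 = -4
d10 = 46/3
d11 = -293/15
d12 = -152/15
endpoint = (-32/15, -332/15)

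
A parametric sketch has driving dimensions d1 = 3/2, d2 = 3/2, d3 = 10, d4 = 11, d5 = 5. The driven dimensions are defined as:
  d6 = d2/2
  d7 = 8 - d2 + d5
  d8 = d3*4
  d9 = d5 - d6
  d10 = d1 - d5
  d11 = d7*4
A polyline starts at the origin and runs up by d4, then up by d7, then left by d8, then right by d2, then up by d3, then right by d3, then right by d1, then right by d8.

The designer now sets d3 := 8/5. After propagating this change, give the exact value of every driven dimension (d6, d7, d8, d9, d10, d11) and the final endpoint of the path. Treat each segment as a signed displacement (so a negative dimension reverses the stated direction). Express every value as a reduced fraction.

Apply edit: d3 := 8/5
  d6 = d2/2 = 3/4
  d7 = 8 - d2 + d5 = 23/2
  d8 = d3*4 = 32/5
  d9 = d5 - d6 = 17/4
  d10 = d1 - d5 = -7/2
  d11 = d7*4 = 46
Walk from origin (0, 0):
  seg 1: up by d4 = 11 → (0, 11)
  seg 2: up by d7 = 23/2 → (0, 45/2)
  seg 3: left by d8 = 32/5 → (-32/5, 45/2)
  seg 4: right by d2 = 3/2 → (-49/10, 45/2)
  seg 5: up by d3 = 8/5 → (-49/10, 241/10)
  seg 6: right by d3 = 8/5 → (-33/10, 241/10)
  seg 7: right by d1 = 3/2 → (-9/5, 241/10)
  seg 8: right by d8 = 32/5 → (23/5, 241/10)

d6 = 3/4
d7 = 23/2
d8 = 32/5
d9 = 17/4
d10 = -7/2
d11 = 46
endpoint = (23/5, 241/10)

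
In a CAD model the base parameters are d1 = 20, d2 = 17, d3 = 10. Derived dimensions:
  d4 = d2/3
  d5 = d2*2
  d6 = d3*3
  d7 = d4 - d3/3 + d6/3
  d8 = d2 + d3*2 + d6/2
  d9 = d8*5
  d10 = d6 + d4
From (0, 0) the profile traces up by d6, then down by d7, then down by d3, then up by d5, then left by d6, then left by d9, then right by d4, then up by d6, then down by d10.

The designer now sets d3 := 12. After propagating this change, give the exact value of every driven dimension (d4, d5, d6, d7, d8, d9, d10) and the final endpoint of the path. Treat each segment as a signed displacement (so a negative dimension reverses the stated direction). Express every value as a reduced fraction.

Apply edit: d3 := 12
  d4 = d2/3 = 17/3
  d5 = d2*2 = 34
  d6 = d3*3 = 36
  d7 = d4 - d3/3 + d6/3 = 41/3
  d8 = d2 + d3*2 + d6/2 = 59
  d9 = d8*5 = 295
  d10 = d6 + d4 = 125/3
Walk from origin (0, 0):
  seg 1: up by d6 = 36 → (0, 36)
  seg 2: down by d7 = 41/3 → (0, 67/3)
  seg 3: down by d3 = 12 → (0, 31/3)
  seg 4: up by d5 = 34 → (0, 133/3)
  seg 5: left by d6 = 36 → (-36, 133/3)
  seg 6: left by d9 = 295 → (-331, 133/3)
  seg 7: right by d4 = 17/3 → (-976/3, 133/3)
  seg 8: up by d6 = 36 → (-976/3, 241/3)
  seg 9: down by d10 = 125/3 → (-976/3, 116/3)

d4 = 17/3
d5 = 34
d6 = 36
d7 = 41/3
d8 = 59
d9 = 295
d10 = 125/3
endpoint = (-976/3, 116/3)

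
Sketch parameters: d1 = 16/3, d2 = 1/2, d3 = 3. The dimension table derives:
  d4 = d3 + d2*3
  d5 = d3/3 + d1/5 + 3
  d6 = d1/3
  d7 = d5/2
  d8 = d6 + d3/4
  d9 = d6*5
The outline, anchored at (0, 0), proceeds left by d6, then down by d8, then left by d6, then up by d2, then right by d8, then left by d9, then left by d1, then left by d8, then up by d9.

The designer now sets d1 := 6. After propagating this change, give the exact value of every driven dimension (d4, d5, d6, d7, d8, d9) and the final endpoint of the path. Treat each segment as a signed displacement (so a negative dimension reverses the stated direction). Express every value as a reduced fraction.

d4 = 9/2
d5 = 26/5
d6 = 2
d7 = 13/5
d8 = 11/4
d9 = 10
endpoint = (-20, 31/4)

Apply edit: d1 := 6
  d4 = d3 + d2*3 = 9/2
  d5 = d3/3 + d1/5 + 3 = 26/5
  d6 = d1/3 = 2
  d7 = d5/2 = 13/5
  d8 = d6 + d3/4 = 11/4
  d9 = d6*5 = 10
Walk from origin (0, 0):
  seg 1: left by d6 = 2 → (-2, 0)
  seg 2: down by d8 = 11/4 → (-2, -11/4)
  seg 3: left by d6 = 2 → (-4, -11/4)
  seg 4: up by d2 = 1/2 → (-4, -9/4)
  seg 5: right by d8 = 11/4 → (-5/4, -9/4)
  seg 6: left by d9 = 10 → (-45/4, -9/4)
  seg 7: left by d1 = 6 → (-69/4, -9/4)
  seg 8: left by d8 = 11/4 → (-20, -9/4)
  seg 9: up by d9 = 10 → (-20, 31/4)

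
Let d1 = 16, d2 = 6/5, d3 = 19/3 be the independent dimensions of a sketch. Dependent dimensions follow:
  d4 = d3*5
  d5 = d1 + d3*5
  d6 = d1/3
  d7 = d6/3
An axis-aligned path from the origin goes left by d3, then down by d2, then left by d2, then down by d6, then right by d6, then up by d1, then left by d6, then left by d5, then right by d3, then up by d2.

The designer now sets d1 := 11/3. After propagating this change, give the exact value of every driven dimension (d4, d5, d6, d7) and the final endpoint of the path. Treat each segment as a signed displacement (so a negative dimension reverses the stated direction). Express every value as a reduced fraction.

Apply edit: d1 := 11/3
  d4 = d3*5 = 95/3
  d5 = d1 + d3*5 = 106/3
  d6 = d1/3 = 11/9
  d7 = d6/3 = 11/27
Walk from origin (0, 0):
  seg 1: left by d3 = 19/3 → (-19/3, 0)
  seg 2: down by d2 = 6/5 → (-19/3, -6/5)
  seg 3: left by d2 = 6/5 → (-113/15, -6/5)
  seg 4: down by d6 = 11/9 → (-113/15, -109/45)
  seg 5: right by d6 = 11/9 → (-284/45, -109/45)
  seg 6: up by d1 = 11/3 → (-284/45, 56/45)
  seg 7: left by d6 = 11/9 → (-113/15, 56/45)
  seg 8: left by d5 = 106/3 → (-643/15, 56/45)
  seg 9: right by d3 = 19/3 → (-548/15, 56/45)
  seg 10: up by d2 = 6/5 → (-548/15, 22/9)

d4 = 95/3
d5 = 106/3
d6 = 11/9
d7 = 11/27
endpoint = (-548/15, 22/9)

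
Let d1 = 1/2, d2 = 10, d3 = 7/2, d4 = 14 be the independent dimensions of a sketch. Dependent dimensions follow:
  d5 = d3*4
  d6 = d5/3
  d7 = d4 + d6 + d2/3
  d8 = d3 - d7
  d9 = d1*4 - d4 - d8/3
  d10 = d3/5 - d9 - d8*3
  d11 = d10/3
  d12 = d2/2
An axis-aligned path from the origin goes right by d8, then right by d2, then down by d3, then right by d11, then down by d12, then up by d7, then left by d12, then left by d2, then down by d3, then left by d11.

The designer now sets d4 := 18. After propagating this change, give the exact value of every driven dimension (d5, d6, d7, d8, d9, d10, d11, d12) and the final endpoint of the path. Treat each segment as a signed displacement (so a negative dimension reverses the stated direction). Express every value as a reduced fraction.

Apply edit: d4 := 18
  d5 = d3*4 = 14
  d6 = d5/3 = 14/3
  d7 = d4 + d6 + d2/3 = 26
  d8 = d3 - d7 = -45/2
  d9 = d1*4 - d4 - d8/3 = -17/2
  d10 = d3/5 - d9 - d8*3 = 767/10
  d11 = d10/3 = 767/30
  d12 = d2/2 = 5
Walk from origin (0, 0):
  seg 1: right by d8 = -45/2 → (-45/2, 0)
  seg 2: right by d2 = 10 → (-25/2, 0)
  seg 3: down by d3 = 7/2 → (-25/2, -7/2)
  seg 4: right by d11 = 767/30 → (196/15, -7/2)
  seg 5: down by d12 = 5 → (196/15, -17/2)
  seg 6: up by d7 = 26 → (196/15, 35/2)
  seg 7: left by d12 = 5 → (121/15, 35/2)
  seg 8: left by d2 = 10 → (-29/15, 35/2)
  seg 9: down by d3 = 7/2 → (-29/15, 14)
  seg 10: left by d11 = 767/30 → (-55/2, 14)

d5 = 14
d6 = 14/3
d7 = 26
d8 = -45/2
d9 = -17/2
d10 = 767/10
d11 = 767/30
d12 = 5
endpoint = (-55/2, 14)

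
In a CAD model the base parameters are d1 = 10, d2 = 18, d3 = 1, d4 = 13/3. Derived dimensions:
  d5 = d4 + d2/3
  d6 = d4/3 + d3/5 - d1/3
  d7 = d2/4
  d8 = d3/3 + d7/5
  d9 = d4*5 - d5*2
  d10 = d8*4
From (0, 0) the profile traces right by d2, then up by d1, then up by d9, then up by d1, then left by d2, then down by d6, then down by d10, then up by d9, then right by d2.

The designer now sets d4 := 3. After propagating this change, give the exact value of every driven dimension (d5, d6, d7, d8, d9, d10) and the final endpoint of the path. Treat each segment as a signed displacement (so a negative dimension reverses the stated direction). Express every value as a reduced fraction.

Apply edit: d4 := 3
  d5 = d4 + d2/3 = 9
  d6 = d4/3 + d3/5 - d1/3 = -32/15
  d7 = d2/4 = 9/2
  d8 = d3/3 + d7/5 = 37/30
  d9 = d4*5 - d5*2 = -3
  d10 = d8*4 = 74/15
Walk from origin (0, 0):
  seg 1: right by d2 = 18 → (18, 0)
  seg 2: up by d1 = 10 → (18, 10)
  seg 3: up by d9 = -3 → (18, 7)
  seg 4: up by d1 = 10 → (18, 17)
  seg 5: left by d2 = 18 → (0, 17)
  seg 6: down by d6 = -32/15 → (0, 287/15)
  seg 7: down by d10 = 74/15 → (0, 71/5)
  seg 8: up by d9 = -3 → (0, 56/5)
  seg 9: right by d2 = 18 → (18, 56/5)

d5 = 9
d6 = -32/15
d7 = 9/2
d8 = 37/30
d9 = -3
d10 = 74/15
endpoint = (18, 56/5)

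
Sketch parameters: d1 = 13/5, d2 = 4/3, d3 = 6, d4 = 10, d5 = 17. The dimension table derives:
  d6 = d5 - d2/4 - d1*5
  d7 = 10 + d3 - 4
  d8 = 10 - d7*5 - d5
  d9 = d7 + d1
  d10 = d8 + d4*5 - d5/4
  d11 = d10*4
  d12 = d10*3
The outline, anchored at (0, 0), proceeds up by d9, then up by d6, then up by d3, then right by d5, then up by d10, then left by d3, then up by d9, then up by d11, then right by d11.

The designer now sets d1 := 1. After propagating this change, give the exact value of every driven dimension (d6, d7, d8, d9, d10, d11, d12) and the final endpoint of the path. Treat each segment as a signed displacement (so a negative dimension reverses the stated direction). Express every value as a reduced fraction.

d6 = 35/3
d7 = 12
d8 = -67
d9 = 13
d10 = -85/4
d11 = -85
d12 = -255/4
endpoint = (-74, -751/12)

Apply edit: d1 := 1
  d6 = d5 - d2/4 - d1*5 = 35/3
  d7 = 10 + d3 - 4 = 12
  d8 = 10 - d7*5 - d5 = -67
  d9 = d7 + d1 = 13
  d10 = d8 + d4*5 - d5/4 = -85/4
  d11 = d10*4 = -85
  d12 = d10*3 = -255/4
Walk from origin (0, 0):
  seg 1: up by d9 = 13 → (0, 13)
  seg 2: up by d6 = 35/3 → (0, 74/3)
  seg 3: up by d3 = 6 → (0, 92/3)
  seg 4: right by d5 = 17 → (17, 92/3)
  seg 5: up by d10 = -85/4 → (17, 113/12)
  seg 6: left by d3 = 6 → (11, 113/12)
  seg 7: up by d9 = 13 → (11, 269/12)
  seg 8: up by d11 = -85 → (11, -751/12)
  seg 9: right by d11 = -85 → (-74, -751/12)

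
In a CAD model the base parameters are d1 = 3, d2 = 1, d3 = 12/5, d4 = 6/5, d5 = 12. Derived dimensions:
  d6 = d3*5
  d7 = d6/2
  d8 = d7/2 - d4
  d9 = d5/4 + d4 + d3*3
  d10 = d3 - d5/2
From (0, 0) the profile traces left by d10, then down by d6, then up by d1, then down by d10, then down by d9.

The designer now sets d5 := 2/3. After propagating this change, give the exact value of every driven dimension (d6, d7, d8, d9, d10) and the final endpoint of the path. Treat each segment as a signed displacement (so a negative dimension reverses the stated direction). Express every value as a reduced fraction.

d6 = 12
d7 = 6
d8 = 9/5
d9 = 257/30
d10 = 31/15
endpoint = (-31/15, -589/30)

Apply edit: d5 := 2/3
  d6 = d3*5 = 12
  d7 = d6/2 = 6
  d8 = d7/2 - d4 = 9/5
  d9 = d5/4 + d4 + d3*3 = 257/30
  d10 = d3 - d5/2 = 31/15
Walk from origin (0, 0):
  seg 1: left by d10 = 31/15 → (-31/15, 0)
  seg 2: down by d6 = 12 → (-31/15, -12)
  seg 3: up by d1 = 3 → (-31/15, -9)
  seg 4: down by d10 = 31/15 → (-31/15, -166/15)
  seg 5: down by d9 = 257/30 → (-31/15, -589/30)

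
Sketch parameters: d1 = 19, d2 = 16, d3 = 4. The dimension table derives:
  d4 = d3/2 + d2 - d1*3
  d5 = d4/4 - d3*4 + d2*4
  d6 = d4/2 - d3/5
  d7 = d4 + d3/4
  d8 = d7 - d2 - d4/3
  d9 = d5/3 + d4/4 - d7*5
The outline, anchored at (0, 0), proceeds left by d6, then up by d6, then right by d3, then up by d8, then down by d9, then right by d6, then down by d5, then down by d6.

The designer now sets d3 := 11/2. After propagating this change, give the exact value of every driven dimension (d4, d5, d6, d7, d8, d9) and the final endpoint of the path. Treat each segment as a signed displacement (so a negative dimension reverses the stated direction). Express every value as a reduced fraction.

d4 = -153/4
d5 = 519/16
d6 = -809/40
d7 = -295/8
d8 = -321/8
d9 = 1485/8
endpoint = (11/2, -4131/16)

Apply edit: d3 := 11/2
  d4 = d3/2 + d2 - d1*3 = -153/4
  d5 = d4/4 - d3*4 + d2*4 = 519/16
  d6 = d4/2 - d3/5 = -809/40
  d7 = d4 + d3/4 = -295/8
  d8 = d7 - d2 - d4/3 = -321/8
  d9 = d5/3 + d4/4 - d7*5 = 1485/8
Walk from origin (0, 0):
  seg 1: left by d6 = -809/40 → (809/40, 0)
  seg 2: up by d6 = -809/40 → (809/40, -809/40)
  seg 3: right by d3 = 11/2 → (1029/40, -809/40)
  seg 4: up by d8 = -321/8 → (1029/40, -1207/20)
  seg 5: down by d9 = 1485/8 → (1029/40, -9839/40)
  seg 6: right by d6 = -809/40 → (11/2, -9839/40)
  seg 7: down by d5 = 519/16 → (11/2, -22273/80)
  seg 8: down by d6 = -809/40 → (11/2, -4131/16)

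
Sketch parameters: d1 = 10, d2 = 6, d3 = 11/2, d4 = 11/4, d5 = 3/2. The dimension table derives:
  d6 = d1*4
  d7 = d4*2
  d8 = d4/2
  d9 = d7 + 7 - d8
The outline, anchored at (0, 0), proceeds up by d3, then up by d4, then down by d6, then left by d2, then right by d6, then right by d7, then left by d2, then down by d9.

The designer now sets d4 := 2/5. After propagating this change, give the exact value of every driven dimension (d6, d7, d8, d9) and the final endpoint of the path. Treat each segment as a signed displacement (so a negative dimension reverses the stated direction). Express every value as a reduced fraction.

d6 = 40
d7 = 4/5
d8 = 1/5
d9 = 38/5
endpoint = (144/5, -417/10)

Apply edit: d4 := 2/5
  d6 = d1*4 = 40
  d7 = d4*2 = 4/5
  d8 = d4/2 = 1/5
  d9 = d7 + 7 - d8 = 38/5
Walk from origin (0, 0):
  seg 1: up by d3 = 11/2 → (0, 11/2)
  seg 2: up by d4 = 2/5 → (0, 59/10)
  seg 3: down by d6 = 40 → (0, -341/10)
  seg 4: left by d2 = 6 → (-6, -341/10)
  seg 5: right by d6 = 40 → (34, -341/10)
  seg 6: right by d7 = 4/5 → (174/5, -341/10)
  seg 7: left by d2 = 6 → (144/5, -341/10)
  seg 8: down by d9 = 38/5 → (144/5, -417/10)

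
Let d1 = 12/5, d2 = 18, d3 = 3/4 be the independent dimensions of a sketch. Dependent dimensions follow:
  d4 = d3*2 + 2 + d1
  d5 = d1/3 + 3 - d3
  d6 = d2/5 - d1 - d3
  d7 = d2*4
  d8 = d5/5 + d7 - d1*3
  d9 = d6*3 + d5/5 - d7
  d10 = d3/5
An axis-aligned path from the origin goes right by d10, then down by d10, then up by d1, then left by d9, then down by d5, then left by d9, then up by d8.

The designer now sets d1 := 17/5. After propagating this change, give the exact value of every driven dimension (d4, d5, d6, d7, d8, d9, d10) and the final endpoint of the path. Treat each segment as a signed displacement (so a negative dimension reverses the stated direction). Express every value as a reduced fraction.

d4 = 69/10
d5 = 203/60
d6 = -11/20
d7 = 72
d8 = 18743/300
d9 = -5473/75
d10 = 3/20
endpoint = (43829/300, 18703/300)

Apply edit: d1 := 17/5
  d4 = d3*2 + 2 + d1 = 69/10
  d5 = d1/3 + 3 - d3 = 203/60
  d6 = d2/5 - d1 - d3 = -11/20
  d7 = d2*4 = 72
  d8 = d5/5 + d7 - d1*3 = 18743/300
  d9 = d6*3 + d5/5 - d7 = -5473/75
  d10 = d3/5 = 3/20
Walk from origin (0, 0):
  seg 1: right by d10 = 3/20 → (3/20, 0)
  seg 2: down by d10 = 3/20 → (3/20, -3/20)
  seg 3: up by d1 = 17/5 → (3/20, 13/4)
  seg 4: left by d9 = -5473/75 → (21937/300, 13/4)
  seg 5: down by d5 = 203/60 → (21937/300, -2/15)
  seg 6: left by d9 = -5473/75 → (43829/300, -2/15)
  seg 7: up by d8 = 18743/300 → (43829/300, 18703/300)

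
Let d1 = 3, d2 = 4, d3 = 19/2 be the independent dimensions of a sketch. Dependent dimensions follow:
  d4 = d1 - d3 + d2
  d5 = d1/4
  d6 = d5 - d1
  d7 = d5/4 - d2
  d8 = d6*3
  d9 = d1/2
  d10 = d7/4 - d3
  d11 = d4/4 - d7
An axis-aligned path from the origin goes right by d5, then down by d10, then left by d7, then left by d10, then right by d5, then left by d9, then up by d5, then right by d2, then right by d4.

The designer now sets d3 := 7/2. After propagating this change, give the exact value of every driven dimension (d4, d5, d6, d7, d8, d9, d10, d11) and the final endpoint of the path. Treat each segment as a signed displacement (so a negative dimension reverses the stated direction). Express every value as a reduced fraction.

Apply edit: d3 := 7/2
  d4 = d1 - d3 + d2 = 7/2
  d5 = d1/4 = 3/4
  d6 = d5 - d1 = -9/4
  d7 = d5/4 - d2 = -61/16
  d8 = d6*3 = -27/4
  d9 = d1/2 = 3/2
  d10 = d7/4 - d3 = -285/64
  d11 = d4/4 - d7 = 75/16
Walk from origin (0, 0):
  seg 1: right by d5 = 3/4 → (3/4, 0)
  seg 2: down by d10 = -285/64 → (3/4, 285/64)
  seg 3: left by d7 = -61/16 → (73/16, 285/64)
  seg 4: left by d10 = -285/64 → (577/64, 285/64)
  seg 5: right by d5 = 3/4 → (625/64, 285/64)
  seg 6: left by d9 = 3/2 → (529/64, 285/64)
  seg 7: up by d5 = 3/4 → (529/64, 333/64)
  seg 8: right by d2 = 4 → (785/64, 333/64)
  seg 9: right by d4 = 7/2 → (1009/64, 333/64)

d4 = 7/2
d5 = 3/4
d6 = -9/4
d7 = -61/16
d8 = -27/4
d9 = 3/2
d10 = -285/64
d11 = 75/16
endpoint = (1009/64, 333/64)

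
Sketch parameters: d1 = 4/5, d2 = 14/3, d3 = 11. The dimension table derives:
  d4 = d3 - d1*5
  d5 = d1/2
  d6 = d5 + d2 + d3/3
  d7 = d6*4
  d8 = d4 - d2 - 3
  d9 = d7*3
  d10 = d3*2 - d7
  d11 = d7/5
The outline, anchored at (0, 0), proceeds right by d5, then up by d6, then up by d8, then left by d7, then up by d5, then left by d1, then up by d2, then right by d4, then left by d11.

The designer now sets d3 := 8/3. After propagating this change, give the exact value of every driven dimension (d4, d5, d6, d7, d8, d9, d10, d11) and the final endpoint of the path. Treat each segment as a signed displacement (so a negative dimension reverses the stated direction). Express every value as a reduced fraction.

Apply edit: d3 := 8/3
  d4 = d3 - d1*5 = -4/3
  d5 = d1/2 = 2/5
  d6 = d5 + d2 + d3/3 = 268/45
  d7 = d6*4 = 1072/45
  d8 = d4 - d2 - 3 = -9
  d9 = d7*3 = 1072/15
  d10 = d3*2 - d7 = -832/45
  d11 = d7/5 = 1072/225
Walk from origin (0, 0):
  seg 1: right by d5 = 2/5 → (2/5, 0)
  seg 2: up by d6 = 268/45 → (2/5, 268/45)
  seg 3: up by d8 = -9 → (2/5, -137/45)
  seg 4: left by d7 = 1072/45 → (-1054/45, -137/45)
  seg 5: up by d5 = 2/5 → (-1054/45, -119/45)
  seg 6: left by d1 = 4/5 → (-218/9, -119/45)
  seg 7: up by d2 = 14/3 → (-218/9, 91/45)
  seg 8: right by d4 = -4/3 → (-230/9, 91/45)
  seg 9: left by d11 = 1072/225 → (-758/25, 91/45)

d4 = -4/3
d5 = 2/5
d6 = 268/45
d7 = 1072/45
d8 = -9
d9 = 1072/15
d10 = -832/45
d11 = 1072/225
endpoint = (-758/25, 91/45)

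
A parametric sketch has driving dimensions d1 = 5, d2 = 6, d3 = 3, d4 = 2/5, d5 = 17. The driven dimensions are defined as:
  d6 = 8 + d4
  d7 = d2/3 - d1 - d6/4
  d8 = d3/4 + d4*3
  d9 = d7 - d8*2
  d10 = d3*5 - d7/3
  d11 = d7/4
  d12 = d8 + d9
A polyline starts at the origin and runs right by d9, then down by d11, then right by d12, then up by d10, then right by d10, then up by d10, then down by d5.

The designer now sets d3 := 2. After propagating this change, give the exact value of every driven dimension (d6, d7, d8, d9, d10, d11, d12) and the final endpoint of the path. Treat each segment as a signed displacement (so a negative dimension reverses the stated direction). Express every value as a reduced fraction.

d6 = 42/5
d7 = -51/10
d8 = 17/10
d9 = -17/2
d10 = 117/10
d11 = -51/40
d12 = -34/5
endpoint = (-18/5, 307/40)

Apply edit: d3 := 2
  d6 = 8 + d4 = 42/5
  d7 = d2/3 - d1 - d6/4 = -51/10
  d8 = d3/4 + d4*3 = 17/10
  d9 = d7 - d8*2 = -17/2
  d10 = d3*5 - d7/3 = 117/10
  d11 = d7/4 = -51/40
  d12 = d8 + d9 = -34/5
Walk from origin (0, 0):
  seg 1: right by d9 = -17/2 → (-17/2, 0)
  seg 2: down by d11 = -51/40 → (-17/2, 51/40)
  seg 3: right by d12 = -34/5 → (-153/10, 51/40)
  seg 4: up by d10 = 117/10 → (-153/10, 519/40)
  seg 5: right by d10 = 117/10 → (-18/5, 519/40)
  seg 6: up by d10 = 117/10 → (-18/5, 987/40)
  seg 7: down by d5 = 17 → (-18/5, 307/40)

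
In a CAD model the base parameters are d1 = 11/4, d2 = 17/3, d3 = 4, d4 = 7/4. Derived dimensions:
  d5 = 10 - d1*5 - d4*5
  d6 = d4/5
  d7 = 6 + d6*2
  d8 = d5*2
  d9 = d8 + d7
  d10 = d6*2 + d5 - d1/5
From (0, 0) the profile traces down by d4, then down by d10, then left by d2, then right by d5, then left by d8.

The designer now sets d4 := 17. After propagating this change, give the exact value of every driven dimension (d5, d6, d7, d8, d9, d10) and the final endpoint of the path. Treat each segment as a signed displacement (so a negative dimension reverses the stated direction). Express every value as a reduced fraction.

Apply edit: d4 := 17
  d5 = 10 - d1*5 - d4*5 = -355/4
  d6 = d4/5 = 17/5
  d7 = 6 + d6*2 = 64/5
  d8 = d5*2 = -355/2
  d9 = d8 + d7 = -1647/10
  d10 = d6*2 + d5 - d1/5 = -165/2
Walk from origin (0, 0):
  seg 1: down by d4 = 17 → (0, -17)
  seg 2: down by d10 = -165/2 → (0, 131/2)
  seg 3: left by d2 = 17/3 → (-17/3, 131/2)
  seg 4: right by d5 = -355/4 → (-1133/12, 131/2)
  seg 5: left by d8 = -355/2 → (997/12, 131/2)

d5 = -355/4
d6 = 17/5
d7 = 64/5
d8 = -355/2
d9 = -1647/10
d10 = -165/2
endpoint = (997/12, 131/2)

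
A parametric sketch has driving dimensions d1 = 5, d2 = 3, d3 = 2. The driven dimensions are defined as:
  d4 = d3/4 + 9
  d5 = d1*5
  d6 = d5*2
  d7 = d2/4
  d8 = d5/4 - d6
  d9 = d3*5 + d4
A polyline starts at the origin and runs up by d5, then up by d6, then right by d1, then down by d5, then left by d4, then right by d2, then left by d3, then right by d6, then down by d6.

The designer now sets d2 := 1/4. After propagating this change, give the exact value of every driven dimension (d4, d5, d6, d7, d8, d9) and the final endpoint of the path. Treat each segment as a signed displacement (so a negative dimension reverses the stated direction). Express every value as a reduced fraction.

d4 = 19/2
d5 = 25
d6 = 50
d7 = 1/16
d8 = -175/4
d9 = 39/2
endpoint = (175/4, 0)

Apply edit: d2 := 1/4
  d4 = d3/4 + 9 = 19/2
  d5 = d1*5 = 25
  d6 = d5*2 = 50
  d7 = d2/4 = 1/16
  d8 = d5/4 - d6 = -175/4
  d9 = d3*5 + d4 = 39/2
Walk from origin (0, 0):
  seg 1: up by d5 = 25 → (0, 25)
  seg 2: up by d6 = 50 → (0, 75)
  seg 3: right by d1 = 5 → (5, 75)
  seg 4: down by d5 = 25 → (5, 50)
  seg 5: left by d4 = 19/2 → (-9/2, 50)
  seg 6: right by d2 = 1/4 → (-17/4, 50)
  seg 7: left by d3 = 2 → (-25/4, 50)
  seg 8: right by d6 = 50 → (175/4, 50)
  seg 9: down by d6 = 50 → (175/4, 0)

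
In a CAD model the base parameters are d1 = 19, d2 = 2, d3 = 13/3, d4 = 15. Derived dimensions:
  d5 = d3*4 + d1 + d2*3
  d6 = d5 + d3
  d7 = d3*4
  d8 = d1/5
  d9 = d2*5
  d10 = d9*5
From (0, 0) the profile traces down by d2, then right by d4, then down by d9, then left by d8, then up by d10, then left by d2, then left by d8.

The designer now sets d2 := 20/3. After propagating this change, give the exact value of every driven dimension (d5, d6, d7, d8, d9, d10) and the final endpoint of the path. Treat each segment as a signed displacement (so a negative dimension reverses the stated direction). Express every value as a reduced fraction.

Apply edit: d2 := 20/3
  d5 = d3*4 + d1 + d2*3 = 169/3
  d6 = d5 + d3 = 182/3
  d7 = d3*4 = 52/3
  d8 = d1/5 = 19/5
  d9 = d2*5 = 100/3
  d10 = d9*5 = 500/3
Walk from origin (0, 0):
  seg 1: down by d2 = 20/3 → (0, -20/3)
  seg 2: right by d4 = 15 → (15, -20/3)
  seg 3: down by d9 = 100/3 → (15, -40)
  seg 4: left by d8 = 19/5 → (56/5, -40)
  seg 5: up by d10 = 500/3 → (56/5, 380/3)
  seg 6: left by d2 = 20/3 → (68/15, 380/3)
  seg 7: left by d8 = 19/5 → (11/15, 380/3)

d5 = 169/3
d6 = 182/3
d7 = 52/3
d8 = 19/5
d9 = 100/3
d10 = 500/3
endpoint = (11/15, 380/3)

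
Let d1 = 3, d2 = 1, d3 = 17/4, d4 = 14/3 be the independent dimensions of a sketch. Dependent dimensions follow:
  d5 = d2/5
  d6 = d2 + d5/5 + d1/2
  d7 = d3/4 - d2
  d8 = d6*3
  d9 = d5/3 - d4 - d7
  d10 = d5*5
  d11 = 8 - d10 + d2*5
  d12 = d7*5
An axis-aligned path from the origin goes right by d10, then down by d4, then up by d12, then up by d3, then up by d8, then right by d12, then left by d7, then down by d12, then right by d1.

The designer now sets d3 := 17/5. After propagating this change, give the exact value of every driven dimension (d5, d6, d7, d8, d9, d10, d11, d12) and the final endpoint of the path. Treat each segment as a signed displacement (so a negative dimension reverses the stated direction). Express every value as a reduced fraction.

Apply edit: d3 := 17/5
  d5 = d2/5 = 1/5
  d6 = d2 + d5/5 + d1/2 = 127/50
  d7 = d3/4 - d2 = -3/20
  d8 = d6*3 = 381/50
  d9 = d5/3 - d4 - d7 = -89/20
  d10 = d5*5 = 1
  d11 = 8 - d10 + d2*5 = 12
  d12 = d7*5 = -3/4
Walk from origin (0, 0):
  seg 1: right by d10 = 1 → (1, 0)
  seg 2: down by d4 = 14/3 → (1, -14/3)
  seg 3: up by d12 = -3/4 → (1, -65/12)
  seg 4: up by d3 = 17/5 → (1, -121/60)
  seg 5: up by d8 = 381/50 → (1, 1681/300)
  seg 6: right by d12 = -3/4 → (1/4, 1681/300)
  seg 7: left by d7 = -3/20 → (2/5, 1681/300)
  seg 8: down by d12 = -3/4 → (2/5, 953/150)
  seg 9: right by d1 = 3 → (17/5, 953/150)

d5 = 1/5
d6 = 127/50
d7 = -3/20
d8 = 381/50
d9 = -89/20
d10 = 1
d11 = 12
d12 = -3/4
endpoint = (17/5, 953/150)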